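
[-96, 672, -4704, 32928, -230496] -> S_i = -96*-7^i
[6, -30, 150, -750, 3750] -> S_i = 6*-5^i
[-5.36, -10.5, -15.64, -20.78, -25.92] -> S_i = -5.36 + -5.14*i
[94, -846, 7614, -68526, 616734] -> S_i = 94*-9^i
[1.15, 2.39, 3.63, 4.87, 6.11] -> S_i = 1.15 + 1.24*i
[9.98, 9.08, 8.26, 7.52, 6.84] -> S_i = 9.98*0.91^i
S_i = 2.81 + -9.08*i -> [2.81, -6.27, -15.35, -24.43, -33.51]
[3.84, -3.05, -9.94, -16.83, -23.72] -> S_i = 3.84 + -6.89*i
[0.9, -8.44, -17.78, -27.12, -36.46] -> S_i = 0.90 + -9.34*i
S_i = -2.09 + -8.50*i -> [-2.09, -10.59, -19.09, -27.59, -36.09]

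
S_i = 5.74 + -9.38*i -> [5.74, -3.64, -13.02, -22.4, -31.78]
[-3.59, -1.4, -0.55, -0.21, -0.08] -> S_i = -3.59*0.39^i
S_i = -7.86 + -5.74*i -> [-7.86, -13.6, -19.34, -25.08, -30.82]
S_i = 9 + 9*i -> [9, 18, 27, 36, 45]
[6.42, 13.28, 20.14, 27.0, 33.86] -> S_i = 6.42 + 6.86*i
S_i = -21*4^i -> [-21, -84, -336, -1344, -5376]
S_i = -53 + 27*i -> [-53, -26, 1, 28, 55]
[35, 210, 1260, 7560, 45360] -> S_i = 35*6^i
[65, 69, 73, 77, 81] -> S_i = 65 + 4*i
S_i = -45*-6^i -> [-45, 270, -1620, 9720, -58320]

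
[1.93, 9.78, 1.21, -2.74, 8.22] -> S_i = Random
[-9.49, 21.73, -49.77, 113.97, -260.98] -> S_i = -9.49*(-2.29)^i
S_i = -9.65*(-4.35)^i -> [-9.65, 41.98, -182.6, 794.32, -3455.29]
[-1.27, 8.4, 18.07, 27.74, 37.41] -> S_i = -1.27 + 9.67*i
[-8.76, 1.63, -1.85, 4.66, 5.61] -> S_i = Random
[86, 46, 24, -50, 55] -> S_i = Random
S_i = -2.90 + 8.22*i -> [-2.9, 5.32, 13.54, 21.76, 29.98]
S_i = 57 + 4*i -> [57, 61, 65, 69, 73]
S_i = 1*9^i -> [1, 9, 81, 729, 6561]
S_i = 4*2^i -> [4, 8, 16, 32, 64]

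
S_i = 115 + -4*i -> [115, 111, 107, 103, 99]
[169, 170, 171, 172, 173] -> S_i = 169 + 1*i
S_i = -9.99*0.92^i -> [-9.99, -9.19, -8.46, -7.78, -7.16]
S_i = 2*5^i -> [2, 10, 50, 250, 1250]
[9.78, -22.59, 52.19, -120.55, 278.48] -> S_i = 9.78*(-2.31)^i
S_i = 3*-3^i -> [3, -9, 27, -81, 243]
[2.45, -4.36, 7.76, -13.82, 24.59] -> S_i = 2.45*(-1.78)^i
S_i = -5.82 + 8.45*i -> [-5.82, 2.63, 11.08, 19.53, 27.98]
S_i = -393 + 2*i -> [-393, -391, -389, -387, -385]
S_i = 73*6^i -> [73, 438, 2628, 15768, 94608]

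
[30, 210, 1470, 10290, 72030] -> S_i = 30*7^i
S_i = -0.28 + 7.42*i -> [-0.28, 7.14, 14.56, 21.98, 29.4]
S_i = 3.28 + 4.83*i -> [3.28, 8.11, 12.94, 17.77, 22.6]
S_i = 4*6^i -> [4, 24, 144, 864, 5184]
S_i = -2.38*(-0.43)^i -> [-2.38, 1.02, -0.44, 0.19, -0.08]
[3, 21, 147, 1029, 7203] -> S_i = 3*7^i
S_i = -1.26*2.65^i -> [-1.26, -3.34, -8.85, -23.45, -62.14]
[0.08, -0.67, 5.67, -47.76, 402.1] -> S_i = 0.08*(-8.42)^i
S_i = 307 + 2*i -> [307, 309, 311, 313, 315]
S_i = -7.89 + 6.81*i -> [-7.89, -1.08, 5.73, 12.54, 19.35]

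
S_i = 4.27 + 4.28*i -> [4.27, 8.55, 12.83, 17.11, 21.39]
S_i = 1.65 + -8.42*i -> [1.65, -6.77, -15.19, -23.61, -32.03]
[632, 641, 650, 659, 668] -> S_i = 632 + 9*i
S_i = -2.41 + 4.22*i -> [-2.41, 1.81, 6.03, 10.25, 14.47]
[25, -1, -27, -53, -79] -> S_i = 25 + -26*i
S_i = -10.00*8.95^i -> [-10.0, -89.5, -801.02, -7169.17, -64164.11]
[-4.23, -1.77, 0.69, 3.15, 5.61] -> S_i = -4.23 + 2.46*i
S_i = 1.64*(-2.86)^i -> [1.64, -4.69, 13.41, -38.37, 109.73]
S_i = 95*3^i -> [95, 285, 855, 2565, 7695]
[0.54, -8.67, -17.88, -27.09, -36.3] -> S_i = 0.54 + -9.21*i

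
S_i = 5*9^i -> [5, 45, 405, 3645, 32805]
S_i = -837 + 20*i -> [-837, -817, -797, -777, -757]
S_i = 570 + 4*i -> [570, 574, 578, 582, 586]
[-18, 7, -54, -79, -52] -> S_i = Random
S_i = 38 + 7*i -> [38, 45, 52, 59, 66]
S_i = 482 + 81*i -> [482, 563, 644, 725, 806]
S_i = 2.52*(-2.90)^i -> [2.52, -7.31, 21.19, -61.46, 178.23]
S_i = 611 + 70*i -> [611, 681, 751, 821, 891]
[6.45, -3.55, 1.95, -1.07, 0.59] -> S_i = 6.45*(-0.55)^i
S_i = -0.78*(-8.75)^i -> [-0.78, 6.82, -59.72, 522.54, -4572.22]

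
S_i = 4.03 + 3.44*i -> [4.03, 7.47, 10.91, 14.35, 17.79]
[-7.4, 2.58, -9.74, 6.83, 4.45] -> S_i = Random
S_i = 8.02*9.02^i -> [8.02, 72.34, 652.51, 5885.64, 53088.51]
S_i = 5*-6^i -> [5, -30, 180, -1080, 6480]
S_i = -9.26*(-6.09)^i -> [-9.26, 56.39, -343.44, 2091.52, -12737.38]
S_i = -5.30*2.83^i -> [-5.3, -15.0, -42.45, -120.13, -339.96]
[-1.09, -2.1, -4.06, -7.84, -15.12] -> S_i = -1.09*1.93^i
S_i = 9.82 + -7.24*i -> [9.82, 2.58, -4.66, -11.9, -19.14]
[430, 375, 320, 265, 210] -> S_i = 430 + -55*i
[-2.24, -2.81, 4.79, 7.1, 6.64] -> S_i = Random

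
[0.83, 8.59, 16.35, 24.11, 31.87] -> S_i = 0.83 + 7.76*i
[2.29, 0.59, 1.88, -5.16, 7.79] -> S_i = Random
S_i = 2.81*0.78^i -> [2.81, 2.19, 1.71, 1.33, 1.04]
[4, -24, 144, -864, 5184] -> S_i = 4*-6^i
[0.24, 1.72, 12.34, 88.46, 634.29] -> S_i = 0.24*7.17^i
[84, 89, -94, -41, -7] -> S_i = Random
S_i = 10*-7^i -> [10, -70, 490, -3430, 24010]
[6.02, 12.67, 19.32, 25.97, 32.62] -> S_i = 6.02 + 6.65*i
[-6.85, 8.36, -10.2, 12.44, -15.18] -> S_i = -6.85*(-1.22)^i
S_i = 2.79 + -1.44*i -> [2.79, 1.35, -0.09, -1.53, -2.97]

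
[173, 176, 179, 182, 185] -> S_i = 173 + 3*i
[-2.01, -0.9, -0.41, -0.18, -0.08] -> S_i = -2.01*0.45^i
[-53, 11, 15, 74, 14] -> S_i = Random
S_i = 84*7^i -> [84, 588, 4116, 28812, 201684]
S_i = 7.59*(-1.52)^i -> [7.59, -11.54, 17.54, -26.65, 40.52]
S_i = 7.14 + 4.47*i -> [7.14, 11.61, 16.08, 20.55, 25.02]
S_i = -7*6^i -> [-7, -42, -252, -1512, -9072]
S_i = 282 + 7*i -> [282, 289, 296, 303, 310]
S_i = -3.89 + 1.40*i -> [-3.89, -2.49, -1.09, 0.31, 1.71]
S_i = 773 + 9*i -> [773, 782, 791, 800, 809]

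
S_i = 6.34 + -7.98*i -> [6.34, -1.64, -9.62, -17.6, -25.58]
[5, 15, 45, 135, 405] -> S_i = 5*3^i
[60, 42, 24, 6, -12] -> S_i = 60 + -18*i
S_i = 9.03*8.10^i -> [9.03, 73.14, 592.46, 4798.91, 38871.19]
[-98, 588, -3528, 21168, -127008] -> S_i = -98*-6^i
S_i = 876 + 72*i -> [876, 948, 1020, 1092, 1164]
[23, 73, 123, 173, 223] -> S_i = 23 + 50*i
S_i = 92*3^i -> [92, 276, 828, 2484, 7452]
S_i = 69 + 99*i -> [69, 168, 267, 366, 465]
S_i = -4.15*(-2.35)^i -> [-4.15, 9.75, -22.92, 53.86, -126.57]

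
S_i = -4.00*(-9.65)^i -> [-4.0, 38.6, -372.49, 3594.53, -34687.2]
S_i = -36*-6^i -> [-36, 216, -1296, 7776, -46656]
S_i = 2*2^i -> [2, 4, 8, 16, 32]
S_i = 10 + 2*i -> [10, 12, 14, 16, 18]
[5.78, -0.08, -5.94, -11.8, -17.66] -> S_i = 5.78 + -5.86*i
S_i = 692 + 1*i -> [692, 693, 694, 695, 696]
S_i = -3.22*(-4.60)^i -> [-3.22, 14.81, -68.14, 313.42, -1441.74]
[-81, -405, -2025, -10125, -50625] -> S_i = -81*5^i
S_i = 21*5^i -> [21, 105, 525, 2625, 13125]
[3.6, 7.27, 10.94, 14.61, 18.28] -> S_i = 3.60 + 3.67*i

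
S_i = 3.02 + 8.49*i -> [3.02, 11.51, 20.0, 28.49, 36.98]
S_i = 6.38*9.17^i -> [6.38, 58.5, 536.49, 4919.59, 45112.62]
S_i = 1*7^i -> [1, 7, 49, 343, 2401]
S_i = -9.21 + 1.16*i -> [-9.21, -8.05, -6.89, -5.73, -4.57]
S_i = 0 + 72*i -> [0, 72, 144, 216, 288]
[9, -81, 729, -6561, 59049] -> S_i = 9*-9^i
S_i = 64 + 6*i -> [64, 70, 76, 82, 88]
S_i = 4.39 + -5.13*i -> [4.39, -0.74, -5.87, -11.0, -16.13]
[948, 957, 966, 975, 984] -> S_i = 948 + 9*i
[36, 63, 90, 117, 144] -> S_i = 36 + 27*i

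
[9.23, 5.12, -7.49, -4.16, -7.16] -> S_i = Random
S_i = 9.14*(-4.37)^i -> [9.14, -39.94, 174.55, -762.76, 3333.28]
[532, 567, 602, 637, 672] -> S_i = 532 + 35*i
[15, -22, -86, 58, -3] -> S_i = Random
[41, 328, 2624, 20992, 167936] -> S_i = 41*8^i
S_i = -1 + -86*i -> [-1, -87, -173, -259, -345]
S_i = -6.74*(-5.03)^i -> [-6.74, 33.9, -170.53, 857.76, -4314.51]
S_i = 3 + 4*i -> [3, 7, 11, 15, 19]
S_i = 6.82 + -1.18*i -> [6.82, 5.64, 4.46, 3.28, 2.1]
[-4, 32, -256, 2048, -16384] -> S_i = -4*-8^i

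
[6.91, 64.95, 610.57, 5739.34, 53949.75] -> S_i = 6.91*9.40^i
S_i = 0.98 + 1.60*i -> [0.98, 2.58, 4.18, 5.78, 7.38]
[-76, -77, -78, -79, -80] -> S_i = -76 + -1*i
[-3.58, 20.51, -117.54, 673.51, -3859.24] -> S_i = -3.58*(-5.73)^i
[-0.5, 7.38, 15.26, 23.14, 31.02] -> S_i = -0.50 + 7.88*i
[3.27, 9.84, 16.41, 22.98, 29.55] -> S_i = 3.27 + 6.57*i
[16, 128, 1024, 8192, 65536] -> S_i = 16*8^i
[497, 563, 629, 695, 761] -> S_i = 497 + 66*i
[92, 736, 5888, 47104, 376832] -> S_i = 92*8^i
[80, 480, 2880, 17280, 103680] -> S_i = 80*6^i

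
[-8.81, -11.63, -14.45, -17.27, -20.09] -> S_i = -8.81 + -2.82*i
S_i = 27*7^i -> [27, 189, 1323, 9261, 64827]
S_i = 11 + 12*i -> [11, 23, 35, 47, 59]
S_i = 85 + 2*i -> [85, 87, 89, 91, 93]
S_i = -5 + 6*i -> [-5, 1, 7, 13, 19]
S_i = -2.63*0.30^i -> [-2.63, -0.79, -0.24, -0.07, -0.02]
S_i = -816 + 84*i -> [-816, -732, -648, -564, -480]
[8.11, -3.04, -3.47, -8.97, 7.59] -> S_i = Random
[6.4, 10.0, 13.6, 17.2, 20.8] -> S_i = 6.40 + 3.60*i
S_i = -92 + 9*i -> [-92, -83, -74, -65, -56]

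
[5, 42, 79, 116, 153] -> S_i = 5 + 37*i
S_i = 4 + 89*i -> [4, 93, 182, 271, 360]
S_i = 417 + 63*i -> [417, 480, 543, 606, 669]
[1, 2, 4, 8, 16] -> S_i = 1*2^i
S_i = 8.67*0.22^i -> [8.67, 1.91, 0.42, 0.09, 0.02]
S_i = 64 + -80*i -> [64, -16, -96, -176, -256]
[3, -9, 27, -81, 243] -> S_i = 3*-3^i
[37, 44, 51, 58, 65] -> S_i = 37 + 7*i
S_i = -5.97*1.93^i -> [-5.97, -11.52, -22.24, -42.92, -82.83]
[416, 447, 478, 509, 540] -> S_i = 416 + 31*i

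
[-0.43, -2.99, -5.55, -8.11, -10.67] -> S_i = -0.43 + -2.56*i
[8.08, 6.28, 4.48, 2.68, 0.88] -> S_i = 8.08 + -1.80*i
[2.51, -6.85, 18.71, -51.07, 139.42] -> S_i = 2.51*(-2.73)^i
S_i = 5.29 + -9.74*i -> [5.29, -4.45, -14.19, -23.93, -33.67]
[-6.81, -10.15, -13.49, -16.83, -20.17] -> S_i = -6.81 + -3.34*i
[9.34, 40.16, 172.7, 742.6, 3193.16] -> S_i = 9.34*4.30^i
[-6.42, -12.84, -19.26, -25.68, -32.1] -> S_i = -6.42 + -6.42*i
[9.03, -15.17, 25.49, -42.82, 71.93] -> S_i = 9.03*(-1.68)^i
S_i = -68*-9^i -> [-68, 612, -5508, 49572, -446148]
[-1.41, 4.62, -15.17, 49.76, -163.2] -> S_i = -1.41*(-3.28)^i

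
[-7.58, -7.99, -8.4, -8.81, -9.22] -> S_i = -7.58 + -0.41*i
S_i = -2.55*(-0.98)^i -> [-2.55, 2.5, -2.45, 2.4, -2.35]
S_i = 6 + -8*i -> [6, -2, -10, -18, -26]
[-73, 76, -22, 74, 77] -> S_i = Random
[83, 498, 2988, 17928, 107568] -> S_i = 83*6^i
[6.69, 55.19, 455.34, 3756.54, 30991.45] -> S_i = 6.69*8.25^i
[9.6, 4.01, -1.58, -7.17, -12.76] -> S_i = 9.60 + -5.59*i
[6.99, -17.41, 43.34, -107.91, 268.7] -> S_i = 6.99*(-2.49)^i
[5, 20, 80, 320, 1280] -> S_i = 5*4^i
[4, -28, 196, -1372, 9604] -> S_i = 4*-7^i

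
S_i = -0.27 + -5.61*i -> [-0.27, -5.88, -11.49, -17.1, -22.71]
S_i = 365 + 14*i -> [365, 379, 393, 407, 421]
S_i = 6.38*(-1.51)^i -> [6.38, -9.63, 14.55, -21.97, 33.17]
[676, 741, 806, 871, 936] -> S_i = 676 + 65*i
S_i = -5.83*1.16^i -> [-5.83, -6.76, -7.84, -9.1, -10.56]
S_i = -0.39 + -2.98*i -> [-0.39, -3.37, -6.35, -9.33, -12.31]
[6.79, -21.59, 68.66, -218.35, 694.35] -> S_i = 6.79*(-3.18)^i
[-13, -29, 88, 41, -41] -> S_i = Random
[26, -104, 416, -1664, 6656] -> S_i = 26*-4^i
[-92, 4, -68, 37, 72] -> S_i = Random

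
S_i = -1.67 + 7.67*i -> [-1.67, 6.0, 13.67, 21.34, 29.01]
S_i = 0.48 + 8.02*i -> [0.48, 8.5, 16.52, 24.54, 32.56]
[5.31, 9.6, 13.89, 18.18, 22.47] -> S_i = 5.31 + 4.29*i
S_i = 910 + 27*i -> [910, 937, 964, 991, 1018]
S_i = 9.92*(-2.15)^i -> [9.92, -21.33, 45.86, -98.59, 211.97]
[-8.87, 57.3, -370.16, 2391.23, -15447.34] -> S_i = -8.87*(-6.46)^i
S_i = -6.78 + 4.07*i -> [-6.78, -2.71, 1.36, 5.43, 9.5]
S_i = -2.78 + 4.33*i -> [-2.78, 1.55, 5.88, 10.21, 14.54]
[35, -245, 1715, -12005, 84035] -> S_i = 35*-7^i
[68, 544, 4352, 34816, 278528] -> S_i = 68*8^i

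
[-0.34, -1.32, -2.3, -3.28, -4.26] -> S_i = -0.34 + -0.98*i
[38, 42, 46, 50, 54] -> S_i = 38 + 4*i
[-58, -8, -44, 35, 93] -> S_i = Random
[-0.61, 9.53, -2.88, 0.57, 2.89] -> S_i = Random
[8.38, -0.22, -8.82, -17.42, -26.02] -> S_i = 8.38 + -8.60*i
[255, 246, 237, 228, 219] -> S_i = 255 + -9*i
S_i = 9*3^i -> [9, 27, 81, 243, 729]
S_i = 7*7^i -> [7, 49, 343, 2401, 16807]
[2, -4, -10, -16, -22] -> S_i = 2 + -6*i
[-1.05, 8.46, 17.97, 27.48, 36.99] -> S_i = -1.05 + 9.51*i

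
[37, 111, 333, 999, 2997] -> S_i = 37*3^i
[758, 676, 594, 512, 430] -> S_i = 758 + -82*i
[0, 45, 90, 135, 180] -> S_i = 0 + 45*i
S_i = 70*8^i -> [70, 560, 4480, 35840, 286720]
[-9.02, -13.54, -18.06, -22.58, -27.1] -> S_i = -9.02 + -4.52*i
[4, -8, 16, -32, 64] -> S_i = 4*-2^i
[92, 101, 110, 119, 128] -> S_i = 92 + 9*i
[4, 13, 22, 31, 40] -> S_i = 4 + 9*i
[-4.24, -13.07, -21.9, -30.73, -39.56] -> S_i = -4.24 + -8.83*i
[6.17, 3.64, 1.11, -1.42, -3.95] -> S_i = 6.17 + -2.53*i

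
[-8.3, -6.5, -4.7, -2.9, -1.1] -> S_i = -8.30 + 1.80*i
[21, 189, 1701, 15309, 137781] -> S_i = 21*9^i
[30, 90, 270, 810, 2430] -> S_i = 30*3^i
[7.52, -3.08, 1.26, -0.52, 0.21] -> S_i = 7.52*(-0.41)^i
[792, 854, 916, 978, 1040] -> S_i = 792 + 62*i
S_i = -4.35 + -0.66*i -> [-4.35, -5.01, -5.67, -6.33, -6.99]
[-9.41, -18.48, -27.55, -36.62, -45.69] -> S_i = -9.41 + -9.07*i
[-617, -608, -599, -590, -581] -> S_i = -617 + 9*i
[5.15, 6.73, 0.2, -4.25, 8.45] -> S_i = Random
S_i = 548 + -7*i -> [548, 541, 534, 527, 520]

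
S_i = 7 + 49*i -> [7, 56, 105, 154, 203]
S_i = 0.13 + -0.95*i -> [0.13, -0.82, -1.77, -2.72, -3.67]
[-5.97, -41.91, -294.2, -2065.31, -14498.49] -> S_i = -5.97*7.02^i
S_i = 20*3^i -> [20, 60, 180, 540, 1620]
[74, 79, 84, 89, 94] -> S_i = 74 + 5*i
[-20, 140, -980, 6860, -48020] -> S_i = -20*-7^i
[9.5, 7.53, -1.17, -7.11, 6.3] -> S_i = Random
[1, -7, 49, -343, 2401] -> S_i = 1*-7^i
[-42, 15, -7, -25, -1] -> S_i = Random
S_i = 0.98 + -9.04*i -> [0.98, -8.06, -17.1, -26.14, -35.18]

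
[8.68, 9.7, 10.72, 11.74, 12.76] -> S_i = 8.68 + 1.02*i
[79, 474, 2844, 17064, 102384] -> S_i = 79*6^i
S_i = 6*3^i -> [6, 18, 54, 162, 486]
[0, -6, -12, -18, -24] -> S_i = 0 + -6*i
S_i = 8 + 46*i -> [8, 54, 100, 146, 192]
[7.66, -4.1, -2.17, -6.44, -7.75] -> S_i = Random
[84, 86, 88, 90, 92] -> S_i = 84 + 2*i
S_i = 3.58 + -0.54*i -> [3.58, 3.04, 2.5, 1.96, 1.42]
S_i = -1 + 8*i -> [-1, 7, 15, 23, 31]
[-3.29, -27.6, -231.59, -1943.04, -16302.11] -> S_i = -3.29*8.39^i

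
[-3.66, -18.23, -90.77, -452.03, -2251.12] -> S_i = -3.66*4.98^i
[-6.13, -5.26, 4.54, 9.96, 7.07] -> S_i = Random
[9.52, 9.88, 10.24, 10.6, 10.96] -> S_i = 9.52 + 0.36*i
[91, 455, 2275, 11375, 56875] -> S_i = 91*5^i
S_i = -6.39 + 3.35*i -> [-6.39, -3.04, 0.31, 3.66, 7.01]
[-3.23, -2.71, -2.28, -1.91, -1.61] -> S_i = -3.23*0.84^i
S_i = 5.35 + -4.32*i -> [5.35, 1.03, -3.29, -7.61, -11.93]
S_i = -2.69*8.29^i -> [-2.69, -22.3, -184.87, -1532.55, -12704.88]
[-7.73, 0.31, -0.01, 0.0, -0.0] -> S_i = -7.73*(-0.04)^i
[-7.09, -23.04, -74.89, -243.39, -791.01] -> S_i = -7.09*3.25^i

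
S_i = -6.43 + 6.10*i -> [-6.43, -0.33, 5.77, 11.87, 17.97]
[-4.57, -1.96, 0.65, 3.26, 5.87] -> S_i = -4.57 + 2.61*i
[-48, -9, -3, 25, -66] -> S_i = Random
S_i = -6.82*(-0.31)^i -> [-6.82, 2.11, -0.66, 0.2, -0.06]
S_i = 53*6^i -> [53, 318, 1908, 11448, 68688]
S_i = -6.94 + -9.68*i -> [-6.94, -16.62, -26.3, -35.98, -45.66]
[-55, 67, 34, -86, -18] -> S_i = Random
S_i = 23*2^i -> [23, 46, 92, 184, 368]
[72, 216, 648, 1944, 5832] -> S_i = 72*3^i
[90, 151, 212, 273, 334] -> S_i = 90 + 61*i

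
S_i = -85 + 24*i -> [-85, -61, -37, -13, 11]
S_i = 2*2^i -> [2, 4, 8, 16, 32]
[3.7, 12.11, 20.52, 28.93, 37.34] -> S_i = 3.70 + 8.41*i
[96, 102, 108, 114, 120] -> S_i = 96 + 6*i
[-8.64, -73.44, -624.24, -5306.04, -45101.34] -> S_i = -8.64*8.50^i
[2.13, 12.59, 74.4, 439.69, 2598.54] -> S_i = 2.13*5.91^i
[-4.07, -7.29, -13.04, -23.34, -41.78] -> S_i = -4.07*1.79^i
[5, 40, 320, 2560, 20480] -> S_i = 5*8^i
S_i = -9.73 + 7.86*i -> [-9.73, -1.87, 5.99, 13.85, 21.71]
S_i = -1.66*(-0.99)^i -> [-1.66, 1.64, -1.63, 1.61, -1.59]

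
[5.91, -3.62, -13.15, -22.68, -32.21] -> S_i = 5.91 + -9.53*i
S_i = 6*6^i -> [6, 36, 216, 1296, 7776]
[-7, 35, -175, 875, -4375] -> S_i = -7*-5^i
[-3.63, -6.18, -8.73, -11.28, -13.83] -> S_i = -3.63 + -2.55*i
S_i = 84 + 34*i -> [84, 118, 152, 186, 220]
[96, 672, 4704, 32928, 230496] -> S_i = 96*7^i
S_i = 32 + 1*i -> [32, 33, 34, 35, 36]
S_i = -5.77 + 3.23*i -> [-5.77, -2.54, 0.69, 3.92, 7.15]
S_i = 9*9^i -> [9, 81, 729, 6561, 59049]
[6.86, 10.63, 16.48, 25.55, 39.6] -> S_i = 6.86*1.55^i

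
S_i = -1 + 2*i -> [-1, 1, 3, 5, 7]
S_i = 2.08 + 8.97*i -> [2.08, 11.05, 20.02, 28.99, 37.96]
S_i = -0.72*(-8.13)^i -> [-0.72, 5.85, -47.59, 386.9, -3145.54]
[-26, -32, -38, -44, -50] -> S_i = -26 + -6*i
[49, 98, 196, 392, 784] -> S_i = 49*2^i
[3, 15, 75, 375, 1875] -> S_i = 3*5^i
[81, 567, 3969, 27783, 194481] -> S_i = 81*7^i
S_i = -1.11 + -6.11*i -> [-1.11, -7.22, -13.33, -19.44, -25.55]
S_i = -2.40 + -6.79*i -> [-2.4, -9.19, -15.98, -22.77, -29.56]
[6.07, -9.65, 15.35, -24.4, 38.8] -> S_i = 6.07*(-1.59)^i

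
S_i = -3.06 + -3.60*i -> [-3.06, -6.66, -10.26, -13.86, -17.46]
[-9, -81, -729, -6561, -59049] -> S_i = -9*9^i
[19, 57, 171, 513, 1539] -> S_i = 19*3^i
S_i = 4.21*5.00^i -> [4.21, 21.05, 105.25, 526.25, 2631.25]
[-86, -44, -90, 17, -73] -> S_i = Random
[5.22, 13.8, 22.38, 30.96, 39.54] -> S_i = 5.22 + 8.58*i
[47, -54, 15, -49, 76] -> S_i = Random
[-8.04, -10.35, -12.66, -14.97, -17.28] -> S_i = -8.04 + -2.31*i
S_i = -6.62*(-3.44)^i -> [-6.62, 22.77, -78.34, 269.48, -927.03]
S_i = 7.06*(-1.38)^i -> [7.06, -9.74, 13.45, -18.55, 25.6]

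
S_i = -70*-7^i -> [-70, 490, -3430, 24010, -168070]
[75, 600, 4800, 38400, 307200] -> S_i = 75*8^i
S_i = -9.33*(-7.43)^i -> [-9.33, 69.32, -515.06, 3826.91, -28433.93]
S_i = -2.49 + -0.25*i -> [-2.49, -2.74, -2.99, -3.24, -3.49]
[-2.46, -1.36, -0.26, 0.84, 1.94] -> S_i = -2.46 + 1.10*i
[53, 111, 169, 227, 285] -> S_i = 53 + 58*i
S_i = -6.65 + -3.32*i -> [-6.65, -9.97, -13.29, -16.61, -19.93]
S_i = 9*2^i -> [9, 18, 36, 72, 144]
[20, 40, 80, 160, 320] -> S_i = 20*2^i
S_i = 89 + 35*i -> [89, 124, 159, 194, 229]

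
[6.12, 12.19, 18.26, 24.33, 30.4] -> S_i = 6.12 + 6.07*i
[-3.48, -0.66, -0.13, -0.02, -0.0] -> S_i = -3.48*0.19^i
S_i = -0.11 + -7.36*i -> [-0.11, -7.47, -14.83, -22.19, -29.55]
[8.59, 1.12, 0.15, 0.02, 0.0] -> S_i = 8.59*0.13^i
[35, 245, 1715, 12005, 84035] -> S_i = 35*7^i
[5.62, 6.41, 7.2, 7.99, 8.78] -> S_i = 5.62 + 0.79*i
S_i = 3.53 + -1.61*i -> [3.53, 1.92, 0.31, -1.3, -2.91]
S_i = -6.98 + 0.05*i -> [-6.98, -6.93, -6.88, -6.83, -6.78]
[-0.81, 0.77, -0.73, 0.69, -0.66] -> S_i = -0.81*(-0.95)^i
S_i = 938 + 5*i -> [938, 943, 948, 953, 958]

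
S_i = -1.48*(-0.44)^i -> [-1.48, 0.65, -0.29, 0.13, -0.06]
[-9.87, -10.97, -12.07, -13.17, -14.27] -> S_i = -9.87 + -1.10*i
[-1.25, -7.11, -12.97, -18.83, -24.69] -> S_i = -1.25 + -5.86*i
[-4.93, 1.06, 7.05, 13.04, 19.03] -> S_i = -4.93 + 5.99*i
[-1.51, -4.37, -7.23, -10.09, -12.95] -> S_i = -1.51 + -2.86*i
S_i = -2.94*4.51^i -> [-2.94, -13.26, -59.8, -269.7, -1216.34]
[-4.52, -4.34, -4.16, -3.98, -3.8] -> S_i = -4.52 + 0.18*i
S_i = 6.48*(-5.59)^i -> [6.48, -36.22, 202.49, -1131.91, 6327.36]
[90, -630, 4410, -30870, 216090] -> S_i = 90*-7^i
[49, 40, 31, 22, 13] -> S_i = 49 + -9*i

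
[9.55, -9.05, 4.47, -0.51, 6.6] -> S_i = Random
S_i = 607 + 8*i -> [607, 615, 623, 631, 639]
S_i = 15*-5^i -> [15, -75, 375, -1875, 9375]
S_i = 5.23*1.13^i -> [5.23, 5.91, 6.68, 7.55, 8.53]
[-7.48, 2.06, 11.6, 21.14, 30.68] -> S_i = -7.48 + 9.54*i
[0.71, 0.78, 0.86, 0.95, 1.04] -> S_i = 0.71*1.10^i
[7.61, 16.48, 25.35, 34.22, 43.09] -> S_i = 7.61 + 8.87*i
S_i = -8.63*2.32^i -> [-8.63, -20.02, -46.45, -107.76, -250.01]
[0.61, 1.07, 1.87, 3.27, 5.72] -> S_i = 0.61*1.75^i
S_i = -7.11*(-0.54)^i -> [-7.11, 3.84, -2.07, 1.12, -0.6]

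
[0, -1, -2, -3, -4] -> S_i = 0 + -1*i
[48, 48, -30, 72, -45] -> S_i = Random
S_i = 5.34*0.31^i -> [5.34, 1.66, 0.51, 0.16, 0.05]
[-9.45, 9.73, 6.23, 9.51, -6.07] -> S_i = Random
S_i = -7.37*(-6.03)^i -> [-7.37, 44.44, -267.98, 1615.92, -9743.99]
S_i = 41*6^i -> [41, 246, 1476, 8856, 53136]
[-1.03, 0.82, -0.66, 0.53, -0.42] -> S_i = -1.03*(-0.80)^i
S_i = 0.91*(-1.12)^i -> [0.91, -1.02, 1.14, -1.28, 1.43]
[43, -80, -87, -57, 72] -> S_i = Random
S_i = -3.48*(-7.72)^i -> [-3.48, 26.87, -207.4, 1601.15, -12360.85]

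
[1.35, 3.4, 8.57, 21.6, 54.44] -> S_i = 1.35*2.52^i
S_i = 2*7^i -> [2, 14, 98, 686, 4802]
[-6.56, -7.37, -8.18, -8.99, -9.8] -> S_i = -6.56 + -0.81*i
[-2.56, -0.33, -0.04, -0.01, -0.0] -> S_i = -2.56*0.13^i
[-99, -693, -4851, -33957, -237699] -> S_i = -99*7^i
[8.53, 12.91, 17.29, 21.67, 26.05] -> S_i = 8.53 + 4.38*i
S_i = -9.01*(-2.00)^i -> [-9.01, 18.02, -36.04, 72.08, -144.16]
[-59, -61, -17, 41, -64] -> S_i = Random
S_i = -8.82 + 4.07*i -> [-8.82, -4.75, -0.68, 3.39, 7.46]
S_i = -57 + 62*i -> [-57, 5, 67, 129, 191]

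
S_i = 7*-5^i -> [7, -35, 175, -875, 4375]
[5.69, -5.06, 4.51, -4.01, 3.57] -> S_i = 5.69*(-0.89)^i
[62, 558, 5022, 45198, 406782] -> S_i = 62*9^i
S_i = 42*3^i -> [42, 126, 378, 1134, 3402]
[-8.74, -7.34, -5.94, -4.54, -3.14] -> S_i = -8.74 + 1.40*i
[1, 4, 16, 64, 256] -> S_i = 1*4^i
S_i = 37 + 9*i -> [37, 46, 55, 64, 73]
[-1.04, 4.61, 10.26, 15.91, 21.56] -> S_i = -1.04 + 5.65*i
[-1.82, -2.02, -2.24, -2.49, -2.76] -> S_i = -1.82*1.11^i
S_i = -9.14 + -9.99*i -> [-9.14, -19.13, -29.12, -39.11, -49.1]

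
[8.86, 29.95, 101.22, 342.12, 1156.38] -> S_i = 8.86*3.38^i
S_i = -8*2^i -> [-8, -16, -32, -64, -128]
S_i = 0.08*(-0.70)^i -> [0.08, -0.06, 0.04, -0.03, 0.02]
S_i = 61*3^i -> [61, 183, 549, 1647, 4941]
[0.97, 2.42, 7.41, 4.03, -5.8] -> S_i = Random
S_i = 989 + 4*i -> [989, 993, 997, 1001, 1005]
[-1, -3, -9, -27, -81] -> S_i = -1*3^i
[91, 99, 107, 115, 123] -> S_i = 91 + 8*i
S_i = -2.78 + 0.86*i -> [-2.78, -1.92, -1.06, -0.2, 0.66]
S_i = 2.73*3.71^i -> [2.73, 10.13, 37.58, 139.41, 517.2]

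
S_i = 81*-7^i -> [81, -567, 3969, -27783, 194481]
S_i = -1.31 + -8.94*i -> [-1.31, -10.25, -19.19, -28.13, -37.07]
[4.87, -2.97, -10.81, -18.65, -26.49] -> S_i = 4.87 + -7.84*i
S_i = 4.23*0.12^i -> [4.23, 0.51, 0.06, 0.01, 0.0]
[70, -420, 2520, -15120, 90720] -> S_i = 70*-6^i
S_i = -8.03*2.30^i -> [-8.03, -18.47, -42.48, -97.7, -224.71]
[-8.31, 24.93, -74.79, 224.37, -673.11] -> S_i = -8.31*(-3.00)^i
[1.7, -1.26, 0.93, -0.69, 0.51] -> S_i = 1.70*(-0.74)^i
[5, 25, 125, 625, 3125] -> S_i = 5*5^i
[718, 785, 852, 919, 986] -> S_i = 718 + 67*i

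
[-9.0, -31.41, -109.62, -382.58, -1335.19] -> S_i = -9.00*3.49^i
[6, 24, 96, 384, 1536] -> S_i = 6*4^i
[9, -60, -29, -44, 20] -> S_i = Random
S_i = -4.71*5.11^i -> [-4.71, -24.07, -122.99, -628.47, -3211.47]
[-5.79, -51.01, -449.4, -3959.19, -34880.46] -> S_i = -5.79*8.81^i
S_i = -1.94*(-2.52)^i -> [-1.94, 4.89, -12.32, 31.05, -78.24]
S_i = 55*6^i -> [55, 330, 1980, 11880, 71280]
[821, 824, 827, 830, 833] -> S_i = 821 + 3*i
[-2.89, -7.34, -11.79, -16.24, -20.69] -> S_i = -2.89 + -4.45*i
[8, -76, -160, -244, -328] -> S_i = 8 + -84*i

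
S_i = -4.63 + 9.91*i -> [-4.63, 5.28, 15.19, 25.1, 35.01]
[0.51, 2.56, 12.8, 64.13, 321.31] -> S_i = 0.51*5.01^i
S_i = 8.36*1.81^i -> [8.36, 15.13, 27.39, 49.57, 89.73]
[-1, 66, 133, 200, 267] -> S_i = -1 + 67*i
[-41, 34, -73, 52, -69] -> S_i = Random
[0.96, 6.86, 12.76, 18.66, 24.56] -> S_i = 0.96 + 5.90*i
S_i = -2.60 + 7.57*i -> [-2.6, 4.97, 12.54, 20.11, 27.68]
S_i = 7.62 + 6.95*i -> [7.62, 14.57, 21.52, 28.47, 35.42]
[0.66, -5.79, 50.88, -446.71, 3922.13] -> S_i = 0.66*(-8.78)^i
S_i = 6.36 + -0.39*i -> [6.36, 5.97, 5.58, 5.19, 4.8]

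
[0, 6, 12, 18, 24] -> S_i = 0 + 6*i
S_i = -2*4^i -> [-2, -8, -32, -128, -512]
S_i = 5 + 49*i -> [5, 54, 103, 152, 201]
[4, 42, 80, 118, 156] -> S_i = 4 + 38*i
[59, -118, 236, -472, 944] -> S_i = 59*-2^i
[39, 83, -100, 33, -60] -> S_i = Random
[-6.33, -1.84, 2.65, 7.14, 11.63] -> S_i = -6.33 + 4.49*i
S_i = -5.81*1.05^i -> [-5.81, -6.1, -6.41, -6.73, -7.06]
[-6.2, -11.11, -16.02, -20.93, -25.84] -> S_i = -6.20 + -4.91*i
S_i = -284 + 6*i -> [-284, -278, -272, -266, -260]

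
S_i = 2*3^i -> [2, 6, 18, 54, 162]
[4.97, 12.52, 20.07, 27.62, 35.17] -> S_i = 4.97 + 7.55*i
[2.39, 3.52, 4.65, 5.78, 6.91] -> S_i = 2.39 + 1.13*i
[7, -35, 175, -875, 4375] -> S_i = 7*-5^i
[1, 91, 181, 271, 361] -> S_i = 1 + 90*i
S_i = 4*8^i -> [4, 32, 256, 2048, 16384]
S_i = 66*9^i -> [66, 594, 5346, 48114, 433026]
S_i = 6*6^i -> [6, 36, 216, 1296, 7776]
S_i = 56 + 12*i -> [56, 68, 80, 92, 104]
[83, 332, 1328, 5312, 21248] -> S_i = 83*4^i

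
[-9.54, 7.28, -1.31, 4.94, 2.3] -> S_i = Random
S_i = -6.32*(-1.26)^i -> [-6.32, 7.96, -10.03, 12.64, -15.93]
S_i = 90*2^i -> [90, 180, 360, 720, 1440]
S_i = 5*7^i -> [5, 35, 245, 1715, 12005]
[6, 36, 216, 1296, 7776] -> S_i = 6*6^i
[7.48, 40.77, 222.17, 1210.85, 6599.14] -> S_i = 7.48*5.45^i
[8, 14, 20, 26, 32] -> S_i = 8 + 6*i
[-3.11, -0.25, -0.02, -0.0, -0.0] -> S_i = -3.11*0.08^i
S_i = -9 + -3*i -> [-9, -12, -15, -18, -21]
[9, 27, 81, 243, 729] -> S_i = 9*3^i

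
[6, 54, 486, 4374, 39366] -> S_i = 6*9^i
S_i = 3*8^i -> [3, 24, 192, 1536, 12288]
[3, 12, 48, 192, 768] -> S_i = 3*4^i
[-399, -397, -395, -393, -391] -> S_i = -399 + 2*i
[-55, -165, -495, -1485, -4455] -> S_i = -55*3^i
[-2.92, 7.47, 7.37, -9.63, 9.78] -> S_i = Random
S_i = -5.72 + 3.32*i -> [-5.72, -2.4, 0.92, 4.24, 7.56]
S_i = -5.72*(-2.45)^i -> [-5.72, 14.01, -34.33, 84.12, -206.09]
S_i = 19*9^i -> [19, 171, 1539, 13851, 124659]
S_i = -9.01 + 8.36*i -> [-9.01, -0.65, 7.71, 16.07, 24.43]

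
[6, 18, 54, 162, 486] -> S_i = 6*3^i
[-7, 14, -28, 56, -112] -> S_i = -7*-2^i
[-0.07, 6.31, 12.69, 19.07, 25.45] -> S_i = -0.07 + 6.38*i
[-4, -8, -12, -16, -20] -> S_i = -4 + -4*i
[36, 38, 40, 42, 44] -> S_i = 36 + 2*i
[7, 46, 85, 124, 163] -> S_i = 7 + 39*i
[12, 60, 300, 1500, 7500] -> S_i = 12*5^i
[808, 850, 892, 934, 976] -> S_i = 808 + 42*i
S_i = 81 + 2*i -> [81, 83, 85, 87, 89]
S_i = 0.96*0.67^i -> [0.96, 0.64, 0.43, 0.29, 0.19]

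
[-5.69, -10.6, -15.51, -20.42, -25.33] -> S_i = -5.69 + -4.91*i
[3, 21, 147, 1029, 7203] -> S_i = 3*7^i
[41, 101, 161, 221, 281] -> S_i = 41 + 60*i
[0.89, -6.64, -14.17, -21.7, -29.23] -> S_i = 0.89 + -7.53*i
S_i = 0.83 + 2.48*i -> [0.83, 3.31, 5.79, 8.27, 10.75]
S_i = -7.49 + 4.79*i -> [-7.49, -2.7, 2.09, 6.88, 11.67]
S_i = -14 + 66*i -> [-14, 52, 118, 184, 250]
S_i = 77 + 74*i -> [77, 151, 225, 299, 373]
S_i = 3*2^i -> [3, 6, 12, 24, 48]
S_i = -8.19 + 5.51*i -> [-8.19, -2.68, 2.83, 8.34, 13.85]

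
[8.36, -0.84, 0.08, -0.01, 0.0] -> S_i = 8.36*(-0.10)^i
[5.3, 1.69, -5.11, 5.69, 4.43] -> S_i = Random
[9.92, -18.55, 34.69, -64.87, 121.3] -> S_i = 9.92*(-1.87)^i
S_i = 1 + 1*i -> [1, 2, 3, 4, 5]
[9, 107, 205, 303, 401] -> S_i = 9 + 98*i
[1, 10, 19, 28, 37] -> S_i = 1 + 9*i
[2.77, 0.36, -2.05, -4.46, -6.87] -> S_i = 2.77 + -2.41*i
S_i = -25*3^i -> [-25, -75, -225, -675, -2025]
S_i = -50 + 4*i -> [-50, -46, -42, -38, -34]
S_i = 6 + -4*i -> [6, 2, -2, -6, -10]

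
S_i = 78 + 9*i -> [78, 87, 96, 105, 114]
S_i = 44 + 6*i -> [44, 50, 56, 62, 68]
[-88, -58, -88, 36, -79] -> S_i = Random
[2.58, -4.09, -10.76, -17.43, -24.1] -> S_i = 2.58 + -6.67*i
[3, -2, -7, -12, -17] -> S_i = 3 + -5*i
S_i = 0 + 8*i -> [0, 8, 16, 24, 32]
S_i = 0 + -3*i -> [0, -3, -6, -9, -12]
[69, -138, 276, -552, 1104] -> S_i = 69*-2^i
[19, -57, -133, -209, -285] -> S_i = 19 + -76*i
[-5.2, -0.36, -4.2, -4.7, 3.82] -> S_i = Random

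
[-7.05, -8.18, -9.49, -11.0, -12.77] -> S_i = -7.05*1.16^i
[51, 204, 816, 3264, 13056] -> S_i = 51*4^i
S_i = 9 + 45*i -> [9, 54, 99, 144, 189]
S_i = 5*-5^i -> [5, -25, 125, -625, 3125]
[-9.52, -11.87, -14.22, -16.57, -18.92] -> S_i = -9.52 + -2.35*i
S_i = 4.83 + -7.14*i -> [4.83, -2.31, -9.45, -16.59, -23.73]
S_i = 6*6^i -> [6, 36, 216, 1296, 7776]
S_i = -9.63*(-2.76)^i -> [-9.63, 26.58, -73.36, 202.47, -558.81]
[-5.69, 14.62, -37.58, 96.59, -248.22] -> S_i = -5.69*(-2.57)^i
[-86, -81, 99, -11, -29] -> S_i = Random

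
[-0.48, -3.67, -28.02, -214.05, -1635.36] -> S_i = -0.48*7.64^i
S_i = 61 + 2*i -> [61, 63, 65, 67, 69]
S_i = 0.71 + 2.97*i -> [0.71, 3.68, 6.65, 9.62, 12.59]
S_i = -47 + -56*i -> [-47, -103, -159, -215, -271]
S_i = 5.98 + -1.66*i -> [5.98, 4.32, 2.66, 1.0, -0.66]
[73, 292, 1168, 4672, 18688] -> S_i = 73*4^i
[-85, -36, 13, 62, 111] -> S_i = -85 + 49*i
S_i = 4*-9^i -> [4, -36, 324, -2916, 26244]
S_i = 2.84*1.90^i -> [2.84, 5.4, 10.25, 19.48, 37.01]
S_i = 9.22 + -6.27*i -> [9.22, 2.95, -3.32, -9.59, -15.86]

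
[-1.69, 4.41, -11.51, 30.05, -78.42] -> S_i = -1.69*(-2.61)^i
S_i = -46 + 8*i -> [-46, -38, -30, -22, -14]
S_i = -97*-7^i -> [-97, 679, -4753, 33271, -232897]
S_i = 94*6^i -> [94, 564, 3384, 20304, 121824]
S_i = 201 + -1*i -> [201, 200, 199, 198, 197]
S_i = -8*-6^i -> [-8, 48, -288, 1728, -10368]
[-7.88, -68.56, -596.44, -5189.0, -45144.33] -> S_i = -7.88*8.70^i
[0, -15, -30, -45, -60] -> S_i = 0 + -15*i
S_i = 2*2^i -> [2, 4, 8, 16, 32]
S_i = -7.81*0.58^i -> [-7.81, -4.53, -2.63, -1.52, -0.88]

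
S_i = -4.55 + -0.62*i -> [-4.55, -5.17, -5.79, -6.41, -7.03]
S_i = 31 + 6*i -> [31, 37, 43, 49, 55]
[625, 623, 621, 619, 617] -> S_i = 625 + -2*i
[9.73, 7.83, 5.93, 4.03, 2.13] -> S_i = 9.73 + -1.90*i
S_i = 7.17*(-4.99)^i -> [7.17, -35.78, 178.53, -890.88, 4445.51]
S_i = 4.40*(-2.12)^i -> [4.4, -9.33, 19.78, -41.92, 88.88]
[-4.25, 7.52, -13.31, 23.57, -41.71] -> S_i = -4.25*(-1.77)^i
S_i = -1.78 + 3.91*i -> [-1.78, 2.13, 6.04, 9.95, 13.86]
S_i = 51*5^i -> [51, 255, 1275, 6375, 31875]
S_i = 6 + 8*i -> [6, 14, 22, 30, 38]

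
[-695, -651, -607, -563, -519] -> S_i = -695 + 44*i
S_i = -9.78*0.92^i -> [-9.78, -9.0, -8.28, -7.62, -7.01]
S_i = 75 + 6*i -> [75, 81, 87, 93, 99]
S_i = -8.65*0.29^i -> [-8.65, -2.51, -0.73, -0.21, -0.06]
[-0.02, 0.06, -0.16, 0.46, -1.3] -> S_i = -0.02*(-2.84)^i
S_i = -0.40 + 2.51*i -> [-0.4, 2.11, 4.62, 7.13, 9.64]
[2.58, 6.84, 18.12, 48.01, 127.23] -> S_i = 2.58*2.65^i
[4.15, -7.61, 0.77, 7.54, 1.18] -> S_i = Random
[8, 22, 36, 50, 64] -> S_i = 8 + 14*i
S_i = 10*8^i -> [10, 80, 640, 5120, 40960]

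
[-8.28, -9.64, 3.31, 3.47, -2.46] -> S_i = Random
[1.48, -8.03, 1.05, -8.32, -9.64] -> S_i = Random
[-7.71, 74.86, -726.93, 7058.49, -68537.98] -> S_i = -7.71*(-9.71)^i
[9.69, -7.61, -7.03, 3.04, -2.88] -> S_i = Random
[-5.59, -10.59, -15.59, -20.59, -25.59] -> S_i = -5.59 + -5.00*i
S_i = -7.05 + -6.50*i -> [-7.05, -13.55, -20.05, -26.55, -33.05]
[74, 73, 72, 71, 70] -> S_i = 74 + -1*i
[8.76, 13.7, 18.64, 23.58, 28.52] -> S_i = 8.76 + 4.94*i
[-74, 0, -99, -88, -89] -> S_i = Random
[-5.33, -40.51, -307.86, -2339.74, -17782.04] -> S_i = -5.33*7.60^i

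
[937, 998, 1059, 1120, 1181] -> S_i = 937 + 61*i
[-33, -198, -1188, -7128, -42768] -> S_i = -33*6^i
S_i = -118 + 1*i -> [-118, -117, -116, -115, -114]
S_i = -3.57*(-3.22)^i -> [-3.57, 11.5, -37.02, 119.19, -383.79]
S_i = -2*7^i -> [-2, -14, -98, -686, -4802]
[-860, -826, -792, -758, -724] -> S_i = -860 + 34*i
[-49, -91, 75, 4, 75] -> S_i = Random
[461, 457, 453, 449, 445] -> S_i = 461 + -4*i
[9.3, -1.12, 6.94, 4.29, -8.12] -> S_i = Random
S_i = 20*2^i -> [20, 40, 80, 160, 320]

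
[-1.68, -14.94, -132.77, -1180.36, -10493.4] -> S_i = -1.68*8.89^i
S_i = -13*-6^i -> [-13, 78, -468, 2808, -16848]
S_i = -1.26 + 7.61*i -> [-1.26, 6.35, 13.96, 21.57, 29.18]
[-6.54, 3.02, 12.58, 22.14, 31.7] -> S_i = -6.54 + 9.56*i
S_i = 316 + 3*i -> [316, 319, 322, 325, 328]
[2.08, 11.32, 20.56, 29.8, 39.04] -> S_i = 2.08 + 9.24*i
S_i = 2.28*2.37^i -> [2.28, 5.4, 12.81, 30.35, 71.93]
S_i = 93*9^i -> [93, 837, 7533, 67797, 610173]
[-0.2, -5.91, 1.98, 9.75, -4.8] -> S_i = Random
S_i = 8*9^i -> [8, 72, 648, 5832, 52488]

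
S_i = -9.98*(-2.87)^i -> [-9.98, 28.64, -82.2, 235.93, -677.11]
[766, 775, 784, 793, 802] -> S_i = 766 + 9*i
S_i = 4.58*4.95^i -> [4.58, 22.67, 112.22, 555.5, 2749.71]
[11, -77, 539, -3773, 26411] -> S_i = 11*-7^i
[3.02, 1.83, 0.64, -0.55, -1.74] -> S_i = 3.02 + -1.19*i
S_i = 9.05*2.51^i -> [9.05, 22.72, 57.02, 143.11, 359.21]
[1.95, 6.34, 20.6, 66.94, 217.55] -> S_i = 1.95*3.25^i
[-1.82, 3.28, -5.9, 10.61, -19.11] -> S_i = -1.82*(-1.80)^i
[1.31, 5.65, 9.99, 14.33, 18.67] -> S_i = 1.31 + 4.34*i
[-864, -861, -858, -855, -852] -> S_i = -864 + 3*i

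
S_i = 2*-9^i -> [2, -18, 162, -1458, 13122]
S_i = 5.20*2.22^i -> [5.2, 11.54, 25.63, 56.89, 126.3]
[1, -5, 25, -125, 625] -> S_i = 1*-5^i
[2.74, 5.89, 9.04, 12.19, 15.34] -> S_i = 2.74 + 3.15*i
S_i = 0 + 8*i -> [0, 8, 16, 24, 32]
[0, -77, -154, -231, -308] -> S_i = 0 + -77*i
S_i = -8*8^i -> [-8, -64, -512, -4096, -32768]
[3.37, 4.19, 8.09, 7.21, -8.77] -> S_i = Random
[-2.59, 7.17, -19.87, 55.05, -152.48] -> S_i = -2.59*(-2.77)^i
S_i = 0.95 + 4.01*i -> [0.95, 4.96, 8.97, 12.98, 16.99]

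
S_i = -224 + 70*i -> [-224, -154, -84, -14, 56]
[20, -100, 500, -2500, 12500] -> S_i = 20*-5^i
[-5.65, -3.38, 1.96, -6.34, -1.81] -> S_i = Random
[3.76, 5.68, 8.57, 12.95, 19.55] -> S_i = 3.76*1.51^i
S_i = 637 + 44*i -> [637, 681, 725, 769, 813]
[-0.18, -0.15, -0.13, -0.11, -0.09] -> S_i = -0.18*0.85^i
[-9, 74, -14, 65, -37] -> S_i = Random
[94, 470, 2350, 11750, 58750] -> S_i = 94*5^i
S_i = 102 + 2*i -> [102, 104, 106, 108, 110]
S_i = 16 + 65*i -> [16, 81, 146, 211, 276]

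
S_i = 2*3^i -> [2, 6, 18, 54, 162]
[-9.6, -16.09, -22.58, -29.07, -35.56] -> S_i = -9.60 + -6.49*i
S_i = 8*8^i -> [8, 64, 512, 4096, 32768]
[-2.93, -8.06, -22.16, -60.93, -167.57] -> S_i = -2.93*2.75^i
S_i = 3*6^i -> [3, 18, 108, 648, 3888]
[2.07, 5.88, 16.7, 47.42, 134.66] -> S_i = 2.07*2.84^i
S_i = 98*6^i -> [98, 588, 3528, 21168, 127008]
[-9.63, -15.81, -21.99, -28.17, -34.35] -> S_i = -9.63 + -6.18*i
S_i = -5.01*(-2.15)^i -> [-5.01, 10.77, -23.16, 49.79, -107.05]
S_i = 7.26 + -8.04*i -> [7.26, -0.78, -8.82, -16.86, -24.9]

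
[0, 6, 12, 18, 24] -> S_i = 0 + 6*i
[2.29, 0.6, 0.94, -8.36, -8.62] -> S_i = Random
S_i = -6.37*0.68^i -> [-6.37, -4.33, -2.95, -2.0, -1.36]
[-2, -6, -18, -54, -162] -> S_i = -2*3^i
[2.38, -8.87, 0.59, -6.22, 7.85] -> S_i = Random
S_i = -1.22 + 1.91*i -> [-1.22, 0.69, 2.6, 4.51, 6.42]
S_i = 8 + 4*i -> [8, 12, 16, 20, 24]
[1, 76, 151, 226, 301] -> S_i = 1 + 75*i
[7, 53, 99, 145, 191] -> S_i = 7 + 46*i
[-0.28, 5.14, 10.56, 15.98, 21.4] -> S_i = -0.28 + 5.42*i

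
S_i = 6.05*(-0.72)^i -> [6.05, -4.36, 3.14, -2.26, 1.63]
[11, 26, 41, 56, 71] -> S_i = 11 + 15*i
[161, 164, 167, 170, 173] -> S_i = 161 + 3*i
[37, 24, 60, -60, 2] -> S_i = Random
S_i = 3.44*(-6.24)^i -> [3.44, -21.47, 133.95, -835.82, 5215.51]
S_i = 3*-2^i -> [3, -6, 12, -24, 48]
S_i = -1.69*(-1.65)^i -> [-1.69, 2.79, -4.6, 7.59, -12.53]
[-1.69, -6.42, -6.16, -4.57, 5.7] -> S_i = Random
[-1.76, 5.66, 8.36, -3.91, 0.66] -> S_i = Random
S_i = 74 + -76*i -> [74, -2, -78, -154, -230]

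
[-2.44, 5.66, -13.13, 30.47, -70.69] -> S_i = -2.44*(-2.32)^i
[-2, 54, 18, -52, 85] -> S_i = Random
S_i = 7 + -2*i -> [7, 5, 3, 1, -1]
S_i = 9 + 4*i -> [9, 13, 17, 21, 25]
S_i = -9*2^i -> [-9, -18, -36, -72, -144]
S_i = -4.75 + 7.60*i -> [-4.75, 2.85, 10.45, 18.05, 25.65]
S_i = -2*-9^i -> [-2, 18, -162, 1458, -13122]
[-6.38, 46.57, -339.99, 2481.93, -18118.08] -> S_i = -6.38*(-7.30)^i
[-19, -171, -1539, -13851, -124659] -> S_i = -19*9^i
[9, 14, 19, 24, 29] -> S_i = 9 + 5*i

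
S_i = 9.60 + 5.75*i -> [9.6, 15.35, 21.1, 26.85, 32.6]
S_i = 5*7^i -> [5, 35, 245, 1715, 12005]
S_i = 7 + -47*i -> [7, -40, -87, -134, -181]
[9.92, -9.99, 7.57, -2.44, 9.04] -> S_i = Random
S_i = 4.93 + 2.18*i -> [4.93, 7.11, 9.29, 11.47, 13.65]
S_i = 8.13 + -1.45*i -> [8.13, 6.68, 5.23, 3.78, 2.33]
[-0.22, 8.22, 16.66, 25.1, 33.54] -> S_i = -0.22 + 8.44*i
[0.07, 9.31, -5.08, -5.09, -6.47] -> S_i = Random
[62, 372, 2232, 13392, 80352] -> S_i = 62*6^i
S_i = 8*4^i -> [8, 32, 128, 512, 2048]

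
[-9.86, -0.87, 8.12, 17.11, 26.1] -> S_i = -9.86 + 8.99*i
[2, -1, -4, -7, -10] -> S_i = 2 + -3*i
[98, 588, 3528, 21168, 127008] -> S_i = 98*6^i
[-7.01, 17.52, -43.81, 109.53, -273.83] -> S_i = -7.01*(-2.50)^i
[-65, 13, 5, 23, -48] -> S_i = Random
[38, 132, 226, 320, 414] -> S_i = 38 + 94*i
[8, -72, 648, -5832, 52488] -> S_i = 8*-9^i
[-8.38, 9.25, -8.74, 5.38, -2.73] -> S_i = Random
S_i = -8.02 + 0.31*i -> [-8.02, -7.71, -7.4, -7.09, -6.78]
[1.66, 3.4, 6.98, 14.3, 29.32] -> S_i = 1.66*2.05^i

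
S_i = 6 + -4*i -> [6, 2, -2, -6, -10]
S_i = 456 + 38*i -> [456, 494, 532, 570, 608]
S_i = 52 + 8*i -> [52, 60, 68, 76, 84]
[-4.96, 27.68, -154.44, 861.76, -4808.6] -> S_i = -4.96*(-5.58)^i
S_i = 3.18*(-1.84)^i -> [3.18, -5.85, 10.77, -19.81, 36.45]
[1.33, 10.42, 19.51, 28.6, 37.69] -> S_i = 1.33 + 9.09*i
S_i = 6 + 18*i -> [6, 24, 42, 60, 78]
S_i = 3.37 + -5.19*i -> [3.37, -1.82, -7.01, -12.2, -17.39]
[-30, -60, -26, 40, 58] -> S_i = Random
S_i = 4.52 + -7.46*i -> [4.52, -2.94, -10.4, -17.86, -25.32]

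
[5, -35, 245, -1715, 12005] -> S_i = 5*-7^i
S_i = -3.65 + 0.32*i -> [-3.65, -3.33, -3.01, -2.69, -2.37]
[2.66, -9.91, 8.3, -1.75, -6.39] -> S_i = Random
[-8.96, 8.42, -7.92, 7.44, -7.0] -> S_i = -8.96*(-0.94)^i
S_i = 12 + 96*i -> [12, 108, 204, 300, 396]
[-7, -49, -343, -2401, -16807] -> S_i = -7*7^i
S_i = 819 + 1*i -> [819, 820, 821, 822, 823]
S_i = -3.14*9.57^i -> [-3.14, -30.05, -287.58, -2752.11, -26337.67]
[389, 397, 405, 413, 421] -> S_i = 389 + 8*i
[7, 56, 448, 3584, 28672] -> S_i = 7*8^i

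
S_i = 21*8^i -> [21, 168, 1344, 10752, 86016]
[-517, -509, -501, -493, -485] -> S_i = -517 + 8*i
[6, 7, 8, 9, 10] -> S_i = 6 + 1*i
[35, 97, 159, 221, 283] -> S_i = 35 + 62*i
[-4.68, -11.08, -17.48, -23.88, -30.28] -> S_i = -4.68 + -6.40*i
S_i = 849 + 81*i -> [849, 930, 1011, 1092, 1173]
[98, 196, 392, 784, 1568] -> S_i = 98*2^i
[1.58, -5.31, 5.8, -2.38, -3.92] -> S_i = Random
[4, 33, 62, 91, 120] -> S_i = 4 + 29*i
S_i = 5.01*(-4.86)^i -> [5.01, -24.35, 118.33, -575.1, 2795.01]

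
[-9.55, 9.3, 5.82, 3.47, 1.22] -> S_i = Random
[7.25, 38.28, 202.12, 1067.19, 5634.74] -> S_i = 7.25*5.28^i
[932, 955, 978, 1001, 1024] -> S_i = 932 + 23*i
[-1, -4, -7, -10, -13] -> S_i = -1 + -3*i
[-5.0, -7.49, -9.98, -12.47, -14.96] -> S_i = -5.00 + -2.49*i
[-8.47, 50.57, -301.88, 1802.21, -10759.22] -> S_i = -8.47*(-5.97)^i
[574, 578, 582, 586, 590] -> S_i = 574 + 4*i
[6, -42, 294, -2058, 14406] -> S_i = 6*-7^i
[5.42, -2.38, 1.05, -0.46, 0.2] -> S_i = 5.42*(-0.44)^i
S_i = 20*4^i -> [20, 80, 320, 1280, 5120]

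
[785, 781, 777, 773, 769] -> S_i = 785 + -4*i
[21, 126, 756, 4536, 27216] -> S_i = 21*6^i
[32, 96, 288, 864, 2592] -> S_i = 32*3^i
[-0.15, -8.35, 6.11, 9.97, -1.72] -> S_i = Random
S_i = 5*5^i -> [5, 25, 125, 625, 3125]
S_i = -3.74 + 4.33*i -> [-3.74, 0.59, 4.92, 9.25, 13.58]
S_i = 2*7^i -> [2, 14, 98, 686, 4802]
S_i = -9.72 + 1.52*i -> [-9.72, -8.2, -6.68, -5.16, -3.64]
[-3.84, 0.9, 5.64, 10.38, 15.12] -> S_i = -3.84 + 4.74*i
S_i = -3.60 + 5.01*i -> [-3.6, 1.41, 6.42, 11.43, 16.44]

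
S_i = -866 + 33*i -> [-866, -833, -800, -767, -734]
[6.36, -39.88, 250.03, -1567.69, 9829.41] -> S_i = 6.36*(-6.27)^i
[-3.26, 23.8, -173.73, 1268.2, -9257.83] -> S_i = -3.26*(-7.30)^i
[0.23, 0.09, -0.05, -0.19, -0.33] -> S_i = 0.23 + -0.14*i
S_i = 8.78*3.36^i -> [8.78, 29.5, 99.12, 333.05, 1119.06]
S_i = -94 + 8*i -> [-94, -86, -78, -70, -62]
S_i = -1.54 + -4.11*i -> [-1.54, -5.65, -9.76, -13.87, -17.98]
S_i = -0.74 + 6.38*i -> [-0.74, 5.64, 12.02, 18.4, 24.78]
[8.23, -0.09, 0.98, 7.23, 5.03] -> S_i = Random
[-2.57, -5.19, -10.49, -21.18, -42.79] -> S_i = -2.57*2.02^i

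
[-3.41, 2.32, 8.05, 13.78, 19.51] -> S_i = -3.41 + 5.73*i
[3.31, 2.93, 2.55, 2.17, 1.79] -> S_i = 3.31 + -0.38*i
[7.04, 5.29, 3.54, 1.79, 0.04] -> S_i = 7.04 + -1.75*i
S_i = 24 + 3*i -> [24, 27, 30, 33, 36]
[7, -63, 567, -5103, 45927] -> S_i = 7*-9^i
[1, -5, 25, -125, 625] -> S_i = 1*-5^i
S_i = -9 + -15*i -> [-9, -24, -39, -54, -69]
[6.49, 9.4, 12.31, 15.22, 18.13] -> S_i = 6.49 + 2.91*i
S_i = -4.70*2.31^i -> [-4.7, -10.86, -25.08, -57.93, -133.83]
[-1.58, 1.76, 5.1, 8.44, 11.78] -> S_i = -1.58 + 3.34*i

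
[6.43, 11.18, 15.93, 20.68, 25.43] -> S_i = 6.43 + 4.75*i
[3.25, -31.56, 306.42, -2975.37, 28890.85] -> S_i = 3.25*(-9.71)^i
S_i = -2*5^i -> [-2, -10, -50, -250, -1250]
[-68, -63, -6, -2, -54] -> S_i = Random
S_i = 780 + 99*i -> [780, 879, 978, 1077, 1176]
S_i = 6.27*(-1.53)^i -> [6.27, -9.59, 14.68, -22.46, 34.36]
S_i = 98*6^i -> [98, 588, 3528, 21168, 127008]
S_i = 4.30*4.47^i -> [4.3, 19.22, 85.92, 384.05, 1716.72]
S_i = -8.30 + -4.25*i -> [-8.3, -12.55, -16.8, -21.05, -25.3]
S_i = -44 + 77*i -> [-44, 33, 110, 187, 264]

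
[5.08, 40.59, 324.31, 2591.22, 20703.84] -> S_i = 5.08*7.99^i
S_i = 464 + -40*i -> [464, 424, 384, 344, 304]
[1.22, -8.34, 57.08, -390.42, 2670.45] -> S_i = 1.22*(-6.84)^i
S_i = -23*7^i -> [-23, -161, -1127, -7889, -55223]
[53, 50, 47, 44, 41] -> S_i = 53 + -3*i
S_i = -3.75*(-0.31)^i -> [-3.75, 1.16, -0.36, 0.11, -0.03]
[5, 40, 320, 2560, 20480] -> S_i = 5*8^i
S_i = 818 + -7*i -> [818, 811, 804, 797, 790]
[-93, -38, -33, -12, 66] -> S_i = Random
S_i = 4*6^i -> [4, 24, 144, 864, 5184]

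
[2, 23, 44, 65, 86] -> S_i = 2 + 21*i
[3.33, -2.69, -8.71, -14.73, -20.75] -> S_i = 3.33 + -6.02*i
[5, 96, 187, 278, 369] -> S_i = 5 + 91*i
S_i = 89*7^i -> [89, 623, 4361, 30527, 213689]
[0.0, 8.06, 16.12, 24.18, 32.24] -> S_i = -0.00 + 8.06*i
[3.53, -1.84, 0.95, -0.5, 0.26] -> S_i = 3.53*(-0.52)^i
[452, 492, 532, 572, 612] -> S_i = 452 + 40*i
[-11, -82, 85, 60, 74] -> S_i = Random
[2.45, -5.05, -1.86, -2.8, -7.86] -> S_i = Random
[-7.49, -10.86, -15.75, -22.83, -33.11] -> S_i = -7.49*1.45^i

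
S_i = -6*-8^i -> [-6, 48, -384, 3072, -24576]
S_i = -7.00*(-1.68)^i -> [-7.0, 11.76, -19.76, 33.19, -55.76]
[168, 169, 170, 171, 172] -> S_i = 168 + 1*i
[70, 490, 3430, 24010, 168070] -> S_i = 70*7^i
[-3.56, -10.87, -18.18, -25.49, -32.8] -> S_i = -3.56 + -7.31*i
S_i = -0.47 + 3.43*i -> [-0.47, 2.96, 6.39, 9.82, 13.25]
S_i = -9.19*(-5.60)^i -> [-9.19, 51.46, -288.2, 1613.91, -9037.9]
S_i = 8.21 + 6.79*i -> [8.21, 15.0, 21.79, 28.58, 35.37]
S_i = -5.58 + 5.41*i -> [-5.58, -0.17, 5.24, 10.65, 16.06]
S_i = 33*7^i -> [33, 231, 1617, 11319, 79233]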